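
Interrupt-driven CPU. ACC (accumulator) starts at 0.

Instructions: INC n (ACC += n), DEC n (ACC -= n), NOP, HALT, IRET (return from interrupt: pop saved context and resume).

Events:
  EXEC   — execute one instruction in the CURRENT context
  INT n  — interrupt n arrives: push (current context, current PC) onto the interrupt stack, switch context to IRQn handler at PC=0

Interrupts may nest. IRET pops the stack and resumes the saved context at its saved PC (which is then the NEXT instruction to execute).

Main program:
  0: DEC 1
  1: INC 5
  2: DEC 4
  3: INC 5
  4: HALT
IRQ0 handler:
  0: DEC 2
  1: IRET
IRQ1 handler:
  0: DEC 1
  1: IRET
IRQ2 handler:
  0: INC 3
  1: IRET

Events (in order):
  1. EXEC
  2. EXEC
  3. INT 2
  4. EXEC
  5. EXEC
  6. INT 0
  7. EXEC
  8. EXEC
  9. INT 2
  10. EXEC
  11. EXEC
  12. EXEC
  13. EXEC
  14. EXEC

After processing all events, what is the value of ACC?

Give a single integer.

Answer: 9

Derivation:
Event 1 (EXEC): [MAIN] PC=0: DEC 1 -> ACC=-1
Event 2 (EXEC): [MAIN] PC=1: INC 5 -> ACC=4
Event 3 (INT 2): INT 2 arrives: push (MAIN, PC=2), enter IRQ2 at PC=0 (depth now 1)
Event 4 (EXEC): [IRQ2] PC=0: INC 3 -> ACC=7
Event 5 (EXEC): [IRQ2] PC=1: IRET -> resume MAIN at PC=2 (depth now 0)
Event 6 (INT 0): INT 0 arrives: push (MAIN, PC=2), enter IRQ0 at PC=0 (depth now 1)
Event 7 (EXEC): [IRQ0] PC=0: DEC 2 -> ACC=5
Event 8 (EXEC): [IRQ0] PC=1: IRET -> resume MAIN at PC=2 (depth now 0)
Event 9 (INT 2): INT 2 arrives: push (MAIN, PC=2), enter IRQ2 at PC=0 (depth now 1)
Event 10 (EXEC): [IRQ2] PC=0: INC 3 -> ACC=8
Event 11 (EXEC): [IRQ2] PC=1: IRET -> resume MAIN at PC=2 (depth now 0)
Event 12 (EXEC): [MAIN] PC=2: DEC 4 -> ACC=4
Event 13 (EXEC): [MAIN] PC=3: INC 5 -> ACC=9
Event 14 (EXEC): [MAIN] PC=4: HALT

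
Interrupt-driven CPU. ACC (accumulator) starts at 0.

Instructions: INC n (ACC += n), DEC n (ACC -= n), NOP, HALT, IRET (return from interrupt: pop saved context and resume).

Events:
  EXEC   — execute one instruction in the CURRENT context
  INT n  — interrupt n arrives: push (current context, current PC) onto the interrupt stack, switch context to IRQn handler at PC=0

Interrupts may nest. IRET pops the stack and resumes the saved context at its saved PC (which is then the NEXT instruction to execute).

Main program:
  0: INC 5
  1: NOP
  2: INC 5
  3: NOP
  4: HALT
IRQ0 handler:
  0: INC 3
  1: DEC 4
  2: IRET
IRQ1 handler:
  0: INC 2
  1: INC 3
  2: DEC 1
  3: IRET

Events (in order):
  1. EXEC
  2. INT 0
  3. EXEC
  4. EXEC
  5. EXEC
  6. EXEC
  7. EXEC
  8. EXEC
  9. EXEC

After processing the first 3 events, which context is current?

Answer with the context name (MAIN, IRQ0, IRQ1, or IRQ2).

Answer: IRQ0

Derivation:
Event 1 (EXEC): [MAIN] PC=0: INC 5 -> ACC=5
Event 2 (INT 0): INT 0 arrives: push (MAIN, PC=1), enter IRQ0 at PC=0 (depth now 1)
Event 3 (EXEC): [IRQ0] PC=0: INC 3 -> ACC=8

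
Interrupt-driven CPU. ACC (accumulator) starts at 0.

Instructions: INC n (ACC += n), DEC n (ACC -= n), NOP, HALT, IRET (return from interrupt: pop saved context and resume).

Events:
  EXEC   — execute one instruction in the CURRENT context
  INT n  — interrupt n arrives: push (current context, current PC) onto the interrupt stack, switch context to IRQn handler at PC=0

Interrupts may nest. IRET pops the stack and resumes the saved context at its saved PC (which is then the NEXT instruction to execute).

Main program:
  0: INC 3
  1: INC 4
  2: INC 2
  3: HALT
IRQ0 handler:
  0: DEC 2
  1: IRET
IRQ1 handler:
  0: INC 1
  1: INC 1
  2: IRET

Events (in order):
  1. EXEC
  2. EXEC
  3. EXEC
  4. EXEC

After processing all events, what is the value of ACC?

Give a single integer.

Event 1 (EXEC): [MAIN] PC=0: INC 3 -> ACC=3
Event 2 (EXEC): [MAIN] PC=1: INC 4 -> ACC=7
Event 3 (EXEC): [MAIN] PC=2: INC 2 -> ACC=9
Event 4 (EXEC): [MAIN] PC=3: HALT

Answer: 9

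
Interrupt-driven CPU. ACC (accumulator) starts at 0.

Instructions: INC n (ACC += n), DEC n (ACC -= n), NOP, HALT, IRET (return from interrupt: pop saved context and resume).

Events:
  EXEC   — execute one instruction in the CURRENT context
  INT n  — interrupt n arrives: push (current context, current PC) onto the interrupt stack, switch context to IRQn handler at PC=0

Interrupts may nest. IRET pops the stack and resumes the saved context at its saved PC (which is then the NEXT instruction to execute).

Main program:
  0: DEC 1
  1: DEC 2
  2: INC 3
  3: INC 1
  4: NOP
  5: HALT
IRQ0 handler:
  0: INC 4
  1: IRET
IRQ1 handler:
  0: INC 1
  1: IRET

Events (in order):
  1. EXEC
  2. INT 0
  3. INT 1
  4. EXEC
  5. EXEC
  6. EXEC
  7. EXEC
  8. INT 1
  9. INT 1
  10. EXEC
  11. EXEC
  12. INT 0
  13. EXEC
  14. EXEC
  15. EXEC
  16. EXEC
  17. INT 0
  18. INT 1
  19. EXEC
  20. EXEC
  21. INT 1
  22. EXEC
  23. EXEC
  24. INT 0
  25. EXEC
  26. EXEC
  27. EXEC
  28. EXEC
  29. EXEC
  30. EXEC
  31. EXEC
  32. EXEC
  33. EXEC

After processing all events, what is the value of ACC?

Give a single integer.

Answer: 22

Derivation:
Event 1 (EXEC): [MAIN] PC=0: DEC 1 -> ACC=-1
Event 2 (INT 0): INT 0 arrives: push (MAIN, PC=1), enter IRQ0 at PC=0 (depth now 1)
Event 3 (INT 1): INT 1 arrives: push (IRQ0, PC=0), enter IRQ1 at PC=0 (depth now 2)
Event 4 (EXEC): [IRQ1] PC=0: INC 1 -> ACC=0
Event 5 (EXEC): [IRQ1] PC=1: IRET -> resume IRQ0 at PC=0 (depth now 1)
Event 6 (EXEC): [IRQ0] PC=0: INC 4 -> ACC=4
Event 7 (EXEC): [IRQ0] PC=1: IRET -> resume MAIN at PC=1 (depth now 0)
Event 8 (INT 1): INT 1 arrives: push (MAIN, PC=1), enter IRQ1 at PC=0 (depth now 1)
Event 9 (INT 1): INT 1 arrives: push (IRQ1, PC=0), enter IRQ1 at PC=0 (depth now 2)
Event 10 (EXEC): [IRQ1] PC=0: INC 1 -> ACC=5
Event 11 (EXEC): [IRQ1] PC=1: IRET -> resume IRQ1 at PC=0 (depth now 1)
Event 12 (INT 0): INT 0 arrives: push (IRQ1, PC=0), enter IRQ0 at PC=0 (depth now 2)
Event 13 (EXEC): [IRQ0] PC=0: INC 4 -> ACC=9
Event 14 (EXEC): [IRQ0] PC=1: IRET -> resume IRQ1 at PC=0 (depth now 1)
Event 15 (EXEC): [IRQ1] PC=0: INC 1 -> ACC=10
Event 16 (EXEC): [IRQ1] PC=1: IRET -> resume MAIN at PC=1 (depth now 0)
Event 17 (INT 0): INT 0 arrives: push (MAIN, PC=1), enter IRQ0 at PC=0 (depth now 1)
Event 18 (INT 1): INT 1 arrives: push (IRQ0, PC=0), enter IRQ1 at PC=0 (depth now 2)
Event 19 (EXEC): [IRQ1] PC=0: INC 1 -> ACC=11
Event 20 (EXEC): [IRQ1] PC=1: IRET -> resume IRQ0 at PC=0 (depth now 1)
Event 21 (INT 1): INT 1 arrives: push (IRQ0, PC=0), enter IRQ1 at PC=0 (depth now 2)
Event 22 (EXEC): [IRQ1] PC=0: INC 1 -> ACC=12
Event 23 (EXEC): [IRQ1] PC=1: IRET -> resume IRQ0 at PC=0 (depth now 1)
Event 24 (INT 0): INT 0 arrives: push (IRQ0, PC=0), enter IRQ0 at PC=0 (depth now 2)
Event 25 (EXEC): [IRQ0] PC=0: INC 4 -> ACC=16
Event 26 (EXEC): [IRQ0] PC=1: IRET -> resume IRQ0 at PC=0 (depth now 1)
Event 27 (EXEC): [IRQ0] PC=0: INC 4 -> ACC=20
Event 28 (EXEC): [IRQ0] PC=1: IRET -> resume MAIN at PC=1 (depth now 0)
Event 29 (EXEC): [MAIN] PC=1: DEC 2 -> ACC=18
Event 30 (EXEC): [MAIN] PC=2: INC 3 -> ACC=21
Event 31 (EXEC): [MAIN] PC=3: INC 1 -> ACC=22
Event 32 (EXEC): [MAIN] PC=4: NOP
Event 33 (EXEC): [MAIN] PC=5: HALT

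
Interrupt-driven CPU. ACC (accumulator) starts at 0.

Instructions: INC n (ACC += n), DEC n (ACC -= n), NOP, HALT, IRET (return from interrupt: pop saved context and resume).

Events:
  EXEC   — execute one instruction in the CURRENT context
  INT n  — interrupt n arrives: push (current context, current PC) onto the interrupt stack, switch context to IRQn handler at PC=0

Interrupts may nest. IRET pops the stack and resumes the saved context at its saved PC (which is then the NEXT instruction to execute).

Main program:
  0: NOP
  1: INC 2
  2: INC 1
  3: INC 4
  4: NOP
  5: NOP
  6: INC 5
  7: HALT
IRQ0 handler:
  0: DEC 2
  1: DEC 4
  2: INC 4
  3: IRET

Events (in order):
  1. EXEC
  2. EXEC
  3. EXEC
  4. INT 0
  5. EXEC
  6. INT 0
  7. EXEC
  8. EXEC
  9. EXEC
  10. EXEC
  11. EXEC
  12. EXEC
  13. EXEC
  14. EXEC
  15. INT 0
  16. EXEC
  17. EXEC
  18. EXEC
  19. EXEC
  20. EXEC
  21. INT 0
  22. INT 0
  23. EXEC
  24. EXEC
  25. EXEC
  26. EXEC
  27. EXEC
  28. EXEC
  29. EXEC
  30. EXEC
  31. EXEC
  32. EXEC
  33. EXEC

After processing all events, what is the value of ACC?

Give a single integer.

Event 1 (EXEC): [MAIN] PC=0: NOP
Event 2 (EXEC): [MAIN] PC=1: INC 2 -> ACC=2
Event 3 (EXEC): [MAIN] PC=2: INC 1 -> ACC=3
Event 4 (INT 0): INT 0 arrives: push (MAIN, PC=3), enter IRQ0 at PC=0 (depth now 1)
Event 5 (EXEC): [IRQ0] PC=0: DEC 2 -> ACC=1
Event 6 (INT 0): INT 0 arrives: push (IRQ0, PC=1), enter IRQ0 at PC=0 (depth now 2)
Event 7 (EXEC): [IRQ0] PC=0: DEC 2 -> ACC=-1
Event 8 (EXEC): [IRQ0] PC=1: DEC 4 -> ACC=-5
Event 9 (EXEC): [IRQ0] PC=2: INC 4 -> ACC=-1
Event 10 (EXEC): [IRQ0] PC=3: IRET -> resume IRQ0 at PC=1 (depth now 1)
Event 11 (EXEC): [IRQ0] PC=1: DEC 4 -> ACC=-5
Event 12 (EXEC): [IRQ0] PC=2: INC 4 -> ACC=-1
Event 13 (EXEC): [IRQ0] PC=3: IRET -> resume MAIN at PC=3 (depth now 0)
Event 14 (EXEC): [MAIN] PC=3: INC 4 -> ACC=3
Event 15 (INT 0): INT 0 arrives: push (MAIN, PC=4), enter IRQ0 at PC=0 (depth now 1)
Event 16 (EXEC): [IRQ0] PC=0: DEC 2 -> ACC=1
Event 17 (EXEC): [IRQ0] PC=1: DEC 4 -> ACC=-3
Event 18 (EXEC): [IRQ0] PC=2: INC 4 -> ACC=1
Event 19 (EXEC): [IRQ0] PC=3: IRET -> resume MAIN at PC=4 (depth now 0)
Event 20 (EXEC): [MAIN] PC=4: NOP
Event 21 (INT 0): INT 0 arrives: push (MAIN, PC=5), enter IRQ0 at PC=0 (depth now 1)
Event 22 (INT 0): INT 0 arrives: push (IRQ0, PC=0), enter IRQ0 at PC=0 (depth now 2)
Event 23 (EXEC): [IRQ0] PC=0: DEC 2 -> ACC=-1
Event 24 (EXEC): [IRQ0] PC=1: DEC 4 -> ACC=-5
Event 25 (EXEC): [IRQ0] PC=2: INC 4 -> ACC=-1
Event 26 (EXEC): [IRQ0] PC=3: IRET -> resume IRQ0 at PC=0 (depth now 1)
Event 27 (EXEC): [IRQ0] PC=0: DEC 2 -> ACC=-3
Event 28 (EXEC): [IRQ0] PC=1: DEC 4 -> ACC=-7
Event 29 (EXEC): [IRQ0] PC=2: INC 4 -> ACC=-3
Event 30 (EXEC): [IRQ0] PC=3: IRET -> resume MAIN at PC=5 (depth now 0)
Event 31 (EXEC): [MAIN] PC=5: NOP
Event 32 (EXEC): [MAIN] PC=6: INC 5 -> ACC=2
Event 33 (EXEC): [MAIN] PC=7: HALT

Answer: 2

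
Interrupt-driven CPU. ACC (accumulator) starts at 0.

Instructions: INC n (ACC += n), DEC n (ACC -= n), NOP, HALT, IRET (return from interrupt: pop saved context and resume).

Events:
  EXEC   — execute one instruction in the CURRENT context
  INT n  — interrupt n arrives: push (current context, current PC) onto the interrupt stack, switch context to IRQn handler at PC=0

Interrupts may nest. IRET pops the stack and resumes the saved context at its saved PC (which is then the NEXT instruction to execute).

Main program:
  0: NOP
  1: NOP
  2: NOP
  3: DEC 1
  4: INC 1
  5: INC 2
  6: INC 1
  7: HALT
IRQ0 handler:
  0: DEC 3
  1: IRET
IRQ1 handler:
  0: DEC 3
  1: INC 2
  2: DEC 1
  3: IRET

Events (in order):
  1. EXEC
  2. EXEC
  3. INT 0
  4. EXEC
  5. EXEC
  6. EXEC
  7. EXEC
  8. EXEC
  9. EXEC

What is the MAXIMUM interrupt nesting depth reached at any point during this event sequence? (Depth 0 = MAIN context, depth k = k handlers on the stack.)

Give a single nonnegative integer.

Answer: 1

Derivation:
Event 1 (EXEC): [MAIN] PC=0: NOP [depth=0]
Event 2 (EXEC): [MAIN] PC=1: NOP [depth=0]
Event 3 (INT 0): INT 0 arrives: push (MAIN, PC=2), enter IRQ0 at PC=0 (depth now 1) [depth=1]
Event 4 (EXEC): [IRQ0] PC=0: DEC 3 -> ACC=-3 [depth=1]
Event 5 (EXEC): [IRQ0] PC=1: IRET -> resume MAIN at PC=2 (depth now 0) [depth=0]
Event 6 (EXEC): [MAIN] PC=2: NOP [depth=0]
Event 7 (EXEC): [MAIN] PC=3: DEC 1 -> ACC=-4 [depth=0]
Event 8 (EXEC): [MAIN] PC=4: INC 1 -> ACC=-3 [depth=0]
Event 9 (EXEC): [MAIN] PC=5: INC 2 -> ACC=-1 [depth=0]
Max depth observed: 1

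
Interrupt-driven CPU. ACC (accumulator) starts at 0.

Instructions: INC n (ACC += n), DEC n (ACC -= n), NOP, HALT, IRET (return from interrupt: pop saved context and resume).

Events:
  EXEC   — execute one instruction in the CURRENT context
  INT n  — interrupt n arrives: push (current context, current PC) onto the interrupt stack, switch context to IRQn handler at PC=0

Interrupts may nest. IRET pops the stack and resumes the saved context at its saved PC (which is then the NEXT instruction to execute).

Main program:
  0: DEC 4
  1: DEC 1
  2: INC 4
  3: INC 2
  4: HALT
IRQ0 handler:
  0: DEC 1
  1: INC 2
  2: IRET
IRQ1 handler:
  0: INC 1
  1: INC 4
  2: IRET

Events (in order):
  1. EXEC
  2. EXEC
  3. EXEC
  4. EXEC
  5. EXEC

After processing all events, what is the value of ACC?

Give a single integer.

Event 1 (EXEC): [MAIN] PC=0: DEC 4 -> ACC=-4
Event 2 (EXEC): [MAIN] PC=1: DEC 1 -> ACC=-5
Event 3 (EXEC): [MAIN] PC=2: INC 4 -> ACC=-1
Event 4 (EXEC): [MAIN] PC=3: INC 2 -> ACC=1
Event 5 (EXEC): [MAIN] PC=4: HALT

Answer: 1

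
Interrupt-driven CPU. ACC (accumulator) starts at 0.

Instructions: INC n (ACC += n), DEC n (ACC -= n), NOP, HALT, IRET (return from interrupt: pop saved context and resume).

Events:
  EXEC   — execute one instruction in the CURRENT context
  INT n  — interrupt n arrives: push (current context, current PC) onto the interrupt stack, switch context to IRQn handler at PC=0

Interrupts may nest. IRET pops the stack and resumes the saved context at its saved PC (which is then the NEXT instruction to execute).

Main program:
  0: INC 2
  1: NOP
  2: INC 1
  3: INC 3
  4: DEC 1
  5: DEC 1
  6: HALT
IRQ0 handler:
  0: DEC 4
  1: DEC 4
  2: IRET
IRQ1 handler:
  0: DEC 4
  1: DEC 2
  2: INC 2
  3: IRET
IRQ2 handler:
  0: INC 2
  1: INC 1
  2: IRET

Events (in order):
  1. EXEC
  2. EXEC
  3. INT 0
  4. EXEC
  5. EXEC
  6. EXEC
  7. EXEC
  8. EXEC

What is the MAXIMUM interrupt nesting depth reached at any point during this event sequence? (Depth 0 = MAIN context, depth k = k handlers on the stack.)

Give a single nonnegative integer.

Event 1 (EXEC): [MAIN] PC=0: INC 2 -> ACC=2 [depth=0]
Event 2 (EXEC): [MAIN] PC=1: NOP [depth=0]
Event 3 (INT 0): INT 0 arrives: push (MAIN, PC=2), enter IRQ0 at PC=0 (depth now 1) [depth=1]
Event 4 (EXEC): [IRQ0] PC=0: DEC 4 -> ACC=-2 [depth=1]
Event 5 (EXEC): [IRQ0] PC=1: DEC 4 -> ACC=-6 [depth=1]
Event 6 (EXEC): [IRQ0] PC=2: IRET -> resume MAIN at PC=2 (depth now 0) [depth=0]
Event 7 (EXEC): [MAIN] PC=2: INC 1 -> ACC=-5 [depth=0]
Event 8 (EXEC): [MAIN] PC=3: INC 3 -> ACC=-2 [depth=0]
Max depth observed: 1

Answer: 1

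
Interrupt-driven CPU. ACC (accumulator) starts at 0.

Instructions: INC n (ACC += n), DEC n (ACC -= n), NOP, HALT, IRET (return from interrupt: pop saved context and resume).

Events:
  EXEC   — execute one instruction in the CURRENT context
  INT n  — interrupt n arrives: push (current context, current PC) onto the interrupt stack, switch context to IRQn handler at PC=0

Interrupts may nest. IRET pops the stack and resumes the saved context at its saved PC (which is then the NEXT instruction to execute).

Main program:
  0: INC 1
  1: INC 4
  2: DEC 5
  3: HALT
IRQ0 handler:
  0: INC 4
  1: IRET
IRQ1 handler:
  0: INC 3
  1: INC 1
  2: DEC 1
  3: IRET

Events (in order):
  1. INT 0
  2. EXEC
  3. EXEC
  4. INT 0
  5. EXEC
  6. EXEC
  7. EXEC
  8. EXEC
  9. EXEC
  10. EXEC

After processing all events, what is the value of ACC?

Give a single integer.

Answer: 8

Derivation:
Event 1 (INT 0): INT 0 arrives: push (MAIN, PC=0), enter IRQ0 at PC=0 (depth now 1)
Event 2 (EXEC): [IRQ0] PC=0: INC 4 -> ACC=4
Event 3 (EXEC): [IRQ0] PC=1: IRET -> resume MAIN at PC=0 (depth now 0)
Event 4 (INT 0): INT 0 arrives: push (MAIN, PC=0), enter IRQ0 at PC=0 (depth now 1)
Event 5 (EXEC): [IRQ0] PC=0: INC 4 -> ACC=8
Event 6 (EXEC): [IRQ0] PC=1: IRET -> resume MAIN at PC=0 (depth now 0)
Event 7 (EXEC): [MAIN] PC=0: INC 1 -> ACC=9
Event 8 (EXEC): [MAIN] PC=1: INC 4 -> ACC=13
Event 9 (EXEC): [MAIN] PC=2: DEC 5 -> ACC=8
Event 10 (EXEC): [MAIN] PC=3: HALT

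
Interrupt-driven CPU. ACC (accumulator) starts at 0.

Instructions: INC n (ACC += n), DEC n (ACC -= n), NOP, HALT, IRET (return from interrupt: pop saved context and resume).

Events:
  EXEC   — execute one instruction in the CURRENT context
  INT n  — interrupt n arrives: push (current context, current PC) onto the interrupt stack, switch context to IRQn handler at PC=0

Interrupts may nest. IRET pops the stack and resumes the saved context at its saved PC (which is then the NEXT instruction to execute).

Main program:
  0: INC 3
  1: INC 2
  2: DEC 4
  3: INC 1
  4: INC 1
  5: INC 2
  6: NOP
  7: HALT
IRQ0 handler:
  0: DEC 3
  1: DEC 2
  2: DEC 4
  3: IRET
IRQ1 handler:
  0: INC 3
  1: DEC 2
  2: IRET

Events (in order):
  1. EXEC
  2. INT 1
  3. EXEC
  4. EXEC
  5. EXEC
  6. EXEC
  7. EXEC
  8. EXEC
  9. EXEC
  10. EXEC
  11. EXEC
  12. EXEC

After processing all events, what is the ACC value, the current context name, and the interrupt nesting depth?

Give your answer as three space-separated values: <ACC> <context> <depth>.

Answer: 6 MAIN 0

Derivation:
Event 1 (EXEC): [MAIN] PC=0: INC 3 -> ACC=3
Event 2 (INT 1): INT 1 arrives: push (MAIN, PC=1), enter IRQ1 at PC=0 (depth now 1)
Event 3 (EXEC): [IRQ1] PC=0: INC 3 -> ACC=6
Event 4 (EXEC): [IRQ1] PC=1: DEC 2 -> ACC=4
Event 5 (EXEC): [IRQ1] PC=2: IRET -> resume MAIN at PC=1 (depth now 0)
Event 6 (EXEC): [MAIN] PC=1: INC 2 -> ACC=6
Event 7 (EXEC): [MAIN] PC=2: DEC 4 -> ACC=2
Event 8 (EXEC): [MAIN] PC=3: INC 1 -> ACC=3
Event 9 (EXEC): [MAIN] PC=4: INC 1 -> ACC=4
Event 10 (EXEC): [MAIN] PC=5: INC 2 -> ACC=6
Event 11 (EXEC): [MAIN] PC=6: NOP
Event 12 (EXEC): [MAIN] PC=7: HALT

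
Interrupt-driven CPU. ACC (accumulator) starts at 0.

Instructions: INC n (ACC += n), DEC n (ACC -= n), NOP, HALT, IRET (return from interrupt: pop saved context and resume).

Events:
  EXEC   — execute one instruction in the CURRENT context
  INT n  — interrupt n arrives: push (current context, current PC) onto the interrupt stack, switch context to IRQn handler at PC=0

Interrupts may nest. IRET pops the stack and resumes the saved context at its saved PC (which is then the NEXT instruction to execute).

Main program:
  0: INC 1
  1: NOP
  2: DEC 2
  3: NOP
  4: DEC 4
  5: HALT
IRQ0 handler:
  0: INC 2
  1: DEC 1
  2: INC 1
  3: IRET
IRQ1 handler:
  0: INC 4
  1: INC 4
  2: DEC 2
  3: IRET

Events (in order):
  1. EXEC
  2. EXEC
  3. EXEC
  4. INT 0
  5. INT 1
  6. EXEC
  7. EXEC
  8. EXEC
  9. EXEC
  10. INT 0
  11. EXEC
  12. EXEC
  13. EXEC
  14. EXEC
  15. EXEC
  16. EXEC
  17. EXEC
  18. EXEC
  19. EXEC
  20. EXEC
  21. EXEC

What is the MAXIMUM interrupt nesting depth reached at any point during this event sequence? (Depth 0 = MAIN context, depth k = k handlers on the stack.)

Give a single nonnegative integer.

Event 1 (EXEC): [MAIN] PC=0: INC 1 -> ACC=1 [depth=0]
Event 2 (EXEC): [MAIN] PC=1: NOP [depth=0]
Event 3 (EXEC): [MAIN] PC=2: DEC 2 -> ACC=-1 [depth=0]
Event 4 (INT 0): INT 0 arrives: push (MAIN, PC=3), enter IRQ0 at PC=0 (depth now 1) [depth=1]
Event 5 (INT 1): INT 1 arrives: push (IRQ0, PC=0), enter IRQ1 at PC=0 (depth now 2) [depth=2]
Event 6 (EXEC): [IRQ1] PC=0: INC 4 -> ACC=3 [depth=2]
Event 7 (EXEC): [IRQ1] PC=1: INC 4 -> ACC=7 [depth=2]
Event 8 (EXEC): [IRQ1] PC=2: DEC 2 -> ACC=5 [depth=2]
Event 9 (EXEC): [IRQ1] PC=3: IRET -> resume IRQ0 at PC=0 (depth now 1) [depth=1]
Event 10 (INT 0): INT 0 arrives: push (IRQ0, PC=0), enter IRQ0 at PC=0 (depth now 2) [depth=2]
Event 11 (EXEC): [IRQ0] PC=0: INC 2 -> ACC=7 [depth=2]
Event 12 (EXEC): [IRQ0] PC=1: DEC 1 -> ACC=6 [depth=2]
Event 13 (EXEC): [IRQ0] PC=2: INC 1 -> ACC=7 [depth=2]
Event 14 (EXEC): [IRQ0] PC=3: IRET -> resume IRQ0 at PC=0 (depth now 1) [depth=1]
Event 15 (EXEC): [IRQ0] PC=0: INC 2 -> ACC=9 [depth=1]
Event 16 (EXEC): [IRQ0] PC=1: DEC 1 -> ACC=8 [depth=1]
Event 17 (EXEC): [IRQ0] PC=2: INC 1 -> ACC=9 [depth=1]
Event 18 (EXEC): [IRQ0] PC=3: IRET -> resume MAIN at PC=3 (depth now 0) [depth=0]
Event 19 (EXEC): [MAIN] PC=3: NOP [depth=0]
Event 20 (EXEC): [MAIN] PC=4: DEC 4 -> ACC=5 [depth=0]
Event 21 (EXEC): [MAIN] PC=5: HALT [depth=0]
Max depth observed: 2

Answer: 2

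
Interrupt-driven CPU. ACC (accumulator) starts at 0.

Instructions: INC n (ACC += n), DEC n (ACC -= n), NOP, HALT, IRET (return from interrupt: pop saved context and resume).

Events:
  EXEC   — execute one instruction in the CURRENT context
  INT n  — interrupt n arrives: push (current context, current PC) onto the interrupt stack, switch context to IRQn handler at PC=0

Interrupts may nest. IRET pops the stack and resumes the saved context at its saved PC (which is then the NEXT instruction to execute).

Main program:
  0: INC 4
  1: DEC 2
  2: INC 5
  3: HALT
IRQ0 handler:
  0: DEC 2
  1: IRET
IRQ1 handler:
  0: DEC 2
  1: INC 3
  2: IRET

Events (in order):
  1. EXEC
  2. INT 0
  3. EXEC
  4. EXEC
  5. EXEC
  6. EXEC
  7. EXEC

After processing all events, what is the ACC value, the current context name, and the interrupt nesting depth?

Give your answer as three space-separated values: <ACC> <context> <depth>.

Answer: 5 MAIN 0

Derivation:
Event 1 (EXEC): [MAIN] PC=0: INC 4 -> ACC=4
Event 2 (INT 0): INT 0 arrives: push (MAIN, PC=1), enter IRQ0 at PC=0 (depth now 1)
Event 3 (EXEC): [IRQ0] PC=0: DEC 2 -> ACC=2
Event 4 (EXEC): [IRQ0] PC=1: IRET -> resume MAIN at PC=1 (depth now 0)
Event 5 (EXEC): [MAIN] PC=1: DEC 2 -> ACC=0
Event 6 (EXEC): [MAIN] PC=2: INC 5 -> ACC=5
Event 7 (EXEC): [MAIN] PC=3: HALT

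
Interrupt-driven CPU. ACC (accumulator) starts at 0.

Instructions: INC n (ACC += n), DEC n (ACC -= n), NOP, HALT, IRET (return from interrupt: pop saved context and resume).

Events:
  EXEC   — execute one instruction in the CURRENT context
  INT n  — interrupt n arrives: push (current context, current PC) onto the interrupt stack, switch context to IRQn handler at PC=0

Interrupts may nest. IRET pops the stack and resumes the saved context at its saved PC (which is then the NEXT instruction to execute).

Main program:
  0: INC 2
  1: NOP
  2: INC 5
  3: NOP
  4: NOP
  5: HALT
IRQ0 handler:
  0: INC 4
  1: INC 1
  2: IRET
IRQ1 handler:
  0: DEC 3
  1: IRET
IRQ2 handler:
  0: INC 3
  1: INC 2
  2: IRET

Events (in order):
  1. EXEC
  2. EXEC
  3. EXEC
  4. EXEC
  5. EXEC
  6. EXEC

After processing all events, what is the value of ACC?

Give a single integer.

Answer: 7

Derivation:
Event 1 (EXEC): [MAIN] PC=0: INC 2 -> ACC=2
Event 2 (EXEC): [MAIN] PC=1: NOP
Event 3 (EXEC): [MAIN] PC=2: INC 5 -> ACC=7
Event 4 (EXEC): [MAIN] PC=3: NOP
Event 5 (EXEC): [MAIN] PC=4: NOP
Event 6 (EXEC): [MAIN] PC=5: HALT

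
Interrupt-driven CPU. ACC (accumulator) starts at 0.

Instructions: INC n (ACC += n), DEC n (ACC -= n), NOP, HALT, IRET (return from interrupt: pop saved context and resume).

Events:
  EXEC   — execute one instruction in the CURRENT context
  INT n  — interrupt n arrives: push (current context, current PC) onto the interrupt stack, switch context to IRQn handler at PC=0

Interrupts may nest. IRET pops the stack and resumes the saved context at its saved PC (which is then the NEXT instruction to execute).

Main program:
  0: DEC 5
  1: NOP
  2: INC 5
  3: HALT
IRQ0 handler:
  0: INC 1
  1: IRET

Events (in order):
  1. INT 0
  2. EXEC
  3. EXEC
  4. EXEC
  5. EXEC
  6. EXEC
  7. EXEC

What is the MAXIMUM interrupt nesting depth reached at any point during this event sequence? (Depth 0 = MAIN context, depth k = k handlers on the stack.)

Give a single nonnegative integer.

Answer: 1

Derivation:
Event 1 (INT 0): INT 0 arrives: push (MAIN, PC=0), enter IRQ0 at PC=0 (depth now 1) [depth=1]
Event 2 (EXEC): [IRQ0] PC=0: INC 1 -> ACC=1 [depth=1]
Event 3 (EXEC): [IRQ0] PC=1: IRET -> resume MAIN at PC=0 (depth now 0) [depth=0]
Event 4 (EXEC): [MAIN] PC=0: DEC 5 -> ACC=-4 [depth=0]
Event 5 (EXEC): [MAIN] PC=1: NOP [depth=0]
Event 6 (EXEC): [MAIN] PC=2: INC 5 -> ACC=1 [depth=0]
Event 7 (EXEC): [MAIN] PC=3: HALT [depth=0]
Max depth observed: 1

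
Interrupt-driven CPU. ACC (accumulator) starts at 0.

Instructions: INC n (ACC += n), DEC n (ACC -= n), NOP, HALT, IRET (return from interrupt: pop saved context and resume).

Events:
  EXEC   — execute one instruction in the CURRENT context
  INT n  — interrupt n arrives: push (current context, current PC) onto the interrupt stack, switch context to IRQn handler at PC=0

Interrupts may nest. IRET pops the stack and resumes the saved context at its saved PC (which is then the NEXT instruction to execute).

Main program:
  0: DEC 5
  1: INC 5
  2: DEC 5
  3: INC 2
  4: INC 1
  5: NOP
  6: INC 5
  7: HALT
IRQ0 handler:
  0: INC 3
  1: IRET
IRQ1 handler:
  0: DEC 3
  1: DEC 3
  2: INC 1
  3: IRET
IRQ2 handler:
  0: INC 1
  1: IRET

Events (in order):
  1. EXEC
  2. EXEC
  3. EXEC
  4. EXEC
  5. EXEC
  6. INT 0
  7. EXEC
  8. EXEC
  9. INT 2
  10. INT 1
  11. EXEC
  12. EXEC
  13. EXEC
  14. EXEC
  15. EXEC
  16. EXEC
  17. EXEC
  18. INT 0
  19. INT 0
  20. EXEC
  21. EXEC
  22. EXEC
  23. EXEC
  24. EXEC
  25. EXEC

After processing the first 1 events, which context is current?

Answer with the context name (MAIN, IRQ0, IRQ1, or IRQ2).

Event 1 (EXEC): [MAIN] PC=0: DEC 5 -> ACC=-5

Answer: MAIN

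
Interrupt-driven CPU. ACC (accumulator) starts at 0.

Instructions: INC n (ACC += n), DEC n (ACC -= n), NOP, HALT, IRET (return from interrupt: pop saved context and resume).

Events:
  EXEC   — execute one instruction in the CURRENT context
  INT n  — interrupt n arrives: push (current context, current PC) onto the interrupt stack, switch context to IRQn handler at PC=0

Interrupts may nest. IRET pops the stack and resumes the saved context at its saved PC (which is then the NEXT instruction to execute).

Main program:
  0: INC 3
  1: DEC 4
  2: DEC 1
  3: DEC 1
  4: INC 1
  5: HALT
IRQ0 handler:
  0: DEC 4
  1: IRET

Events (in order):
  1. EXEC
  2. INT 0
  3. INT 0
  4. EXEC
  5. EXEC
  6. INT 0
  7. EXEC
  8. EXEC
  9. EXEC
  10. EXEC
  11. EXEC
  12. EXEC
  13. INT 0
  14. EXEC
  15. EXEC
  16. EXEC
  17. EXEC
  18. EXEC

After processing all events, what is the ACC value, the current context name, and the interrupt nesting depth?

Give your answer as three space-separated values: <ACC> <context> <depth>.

Answer: -18 MAIN 0

Derivation:
Event 1 (EXEC): [MAIN] PC=0: INC 3 -> ACC=3
Event 2 (INT 0): INT 0 arrives: push (MAIN, PC=1), enter IRQ0 at PC=0 (depth now 1)
Event 3 (INT 0): INT 0 arrives: push (IRQ0, PC=0), enter IRQ0 at PC=0 (depth now 2)
Event 4 (EXEC): [IRQ0] PC=0: DEC 4 -> ACC=-1
Event 5 (EXEC): [IRQ0] PC=1: IRET -> resume IRQ0 at PC=0 (depth now 1)
Event 6 (INT 0): INT 0 arrives: push (IRQ0, PC=0), enter IRQ0 at PC=0 (depth now 2)
Event 7 (EXEC): [IRQ0] PC=0: DEC 4 -> ACC=-5
Event 8 (EXEC): [IRQ0] PC=1: IRET -> resume IRQ0 at PC=0 (depth now 1)
Event 9 (EXEC): [IRQ0] PC=0: DEC 4 -> ACC=-9
Event 10 (EXEC): [IRQ0] PC=1: IRET -> resume MAIN at PC=1 (depth now 0)
Event 11 (EXEC): [MAIN] PC=1: DEC 4 -> ACC=-13
Event 12 (EXEC): [MAIN] PC=2: DEC 1 -> ACC=-14
Event 13 (INT 0): INT 0 arrives: push (MAIN, PC=3), enter IRQ0 at PC=0 (depth now 1)
Event 14 (EXEC): [IRQ0] PC=0: DEC 4 -> ACC=-18
Event 15 (EXEC): [IRQ0] PC=1: IRET -> resume MAIN at PC=3 (depth now 0)
Event 16 (EXEC): [MAIN] PC=3: DEC 1 -> ACC=-19
Event 17 (EXEC): [MAIN] PC=4: INC 1 -> ACC=-18
Event 18 (EXEC): [MAIN] PC=5: HALT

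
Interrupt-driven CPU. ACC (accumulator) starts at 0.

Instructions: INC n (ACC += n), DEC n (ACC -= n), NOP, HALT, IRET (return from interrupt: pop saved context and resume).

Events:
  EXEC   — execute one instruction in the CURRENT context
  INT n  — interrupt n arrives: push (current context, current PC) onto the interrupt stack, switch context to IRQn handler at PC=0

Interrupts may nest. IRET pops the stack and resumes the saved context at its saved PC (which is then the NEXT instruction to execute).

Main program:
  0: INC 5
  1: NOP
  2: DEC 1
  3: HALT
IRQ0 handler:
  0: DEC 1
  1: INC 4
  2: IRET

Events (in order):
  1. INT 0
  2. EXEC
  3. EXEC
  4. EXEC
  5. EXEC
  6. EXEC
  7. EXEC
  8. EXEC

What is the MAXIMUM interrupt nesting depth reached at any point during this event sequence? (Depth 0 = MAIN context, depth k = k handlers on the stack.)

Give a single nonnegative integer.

Answer: 1

Derivation:
Event 1 (INT 0): INT 0 arrives: push (MAIN, PC=0), enter IRQ0 at PC=0 (depth now 1) [depth=1]
Event 2 (EXEC): [IRQ0] PC=0: DEC 1 -> ACC=-1 [depth=1]
Event 3 (EXEC): [IRQ0] PC=1: INC 4 -> ACC=3 [depth=1]
Event 4 (EXEC): [IRQ0] PC=2: IRET -> resume MAIN at PC=0 (depth now 0) [depth=0]
Event 5 (EXEC): [MAIN] PC=0: INC 5 -> ACC=8 [depth=0]
Event 6 (EXEC): [MAIN] PC=1: NOP [depth=0]
Event 7 (EXEC): [MAIN] PC=2: DEC 1 -> ACC=7 [depth=0]
Event 8 (EXEC): [MAIN] PC=3: HALT [depth=0]
Max depth observed: 1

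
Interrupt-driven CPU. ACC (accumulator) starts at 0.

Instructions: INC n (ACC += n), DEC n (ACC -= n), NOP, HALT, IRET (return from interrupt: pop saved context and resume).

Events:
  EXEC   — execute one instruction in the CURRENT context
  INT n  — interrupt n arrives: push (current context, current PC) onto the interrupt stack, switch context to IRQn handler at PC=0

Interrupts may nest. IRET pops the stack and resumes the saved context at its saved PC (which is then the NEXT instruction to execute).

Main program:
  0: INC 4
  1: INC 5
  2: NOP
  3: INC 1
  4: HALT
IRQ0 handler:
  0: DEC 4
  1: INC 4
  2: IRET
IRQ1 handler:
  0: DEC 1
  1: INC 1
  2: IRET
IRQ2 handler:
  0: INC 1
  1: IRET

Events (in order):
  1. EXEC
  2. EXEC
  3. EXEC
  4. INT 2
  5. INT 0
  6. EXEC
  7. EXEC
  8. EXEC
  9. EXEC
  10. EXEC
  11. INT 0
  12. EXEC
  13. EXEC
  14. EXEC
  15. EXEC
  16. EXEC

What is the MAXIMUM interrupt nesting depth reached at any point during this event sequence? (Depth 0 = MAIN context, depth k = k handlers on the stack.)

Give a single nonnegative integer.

Answer: 2

Derivation:
Event 1 (EXEC): [MAIN] PC=0: INC 4 -> ACC=4 [depth=0]
Event 2 (EXEC): [MAIN] PC=1: INC 5 -> ACC=9 [depth=0]
Event 3 (EXEC): [MAIN] PC=2: NOP [depth=0]
Event 4 (INT 2): INT 2 arrives: push (MAIN, PC=3), enter IRQ2 at PC=0 (depth now 1) [depth=1]
Event 5 (INT 0): INT 0 arrives: push (IRQ2, PC=0), enter IRQ0 at PC=0 (depth now 2) [depth=2]
Event 6 (EXEC): [IRQ0] PC=0: DEC 4 -> ACC=5 [depth=2]
Event 7 (EXEC): [IRQ0] PC=1: INC 4 -> ACC=9 [depth=2]
Event 8 (EXEC): [IRQ0] PC=2: IRET -> resume IRQ2 at PC=0 (depth now 1) [depth=1]
Event 9 (EXEC): [IRQ2] PC=0: INC 1 -> ACC=10 [depth=1]
Event 10 (EXEC): [IRQ2] PC=1: IRET -> resume MAIN at PC=3 (depth now 0) [depth=0]
Event 11 (INT 0): INT 0 arrives: push (MAIN, PC=3), enter IRQ0 at PC=0 (depth now 1) [depth=1]
Event 12 (EXEC): [IRQ0] PC=0: DEC 4 -> ACC=6 [depth=1]
Event 13 (EXEC): [IRQ0] PC=1: INC 4 -> ACC=10 [depth=1]
Event 14 (EXEC): [IRQ0] PC=2: IRET -> resume MAIN at PC=3 (depth now 0) [depth=0]
Event 15 (EXEC): [MAIN] PC=3: INC 1 -> ACC=11 [depth=0]
Event 16 (EXEC): [MAIN] PC=4: HALT [depth=0]
Max depth observed: 2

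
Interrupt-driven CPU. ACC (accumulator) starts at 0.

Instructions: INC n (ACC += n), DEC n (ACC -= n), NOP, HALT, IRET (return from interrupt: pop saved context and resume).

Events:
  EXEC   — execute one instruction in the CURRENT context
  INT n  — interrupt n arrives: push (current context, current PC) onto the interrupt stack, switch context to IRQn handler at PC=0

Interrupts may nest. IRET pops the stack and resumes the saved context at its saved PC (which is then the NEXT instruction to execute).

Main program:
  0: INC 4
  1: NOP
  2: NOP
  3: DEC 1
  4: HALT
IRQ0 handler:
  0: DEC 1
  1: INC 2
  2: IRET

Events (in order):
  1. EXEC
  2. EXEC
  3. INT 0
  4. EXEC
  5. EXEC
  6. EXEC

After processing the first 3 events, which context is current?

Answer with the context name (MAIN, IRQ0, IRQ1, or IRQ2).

Event 1 (EXEC): [MAIN] PC=0: INC 4 -> ACC=4
Event 2 (EXEC): [MAIN] PC=1: NOP
Event 3 (INT 0): INT 0 arrives: push (MAIN, PC=2), enter IRQ0 at PC=0 (depth now 1)

Answer: IRQ0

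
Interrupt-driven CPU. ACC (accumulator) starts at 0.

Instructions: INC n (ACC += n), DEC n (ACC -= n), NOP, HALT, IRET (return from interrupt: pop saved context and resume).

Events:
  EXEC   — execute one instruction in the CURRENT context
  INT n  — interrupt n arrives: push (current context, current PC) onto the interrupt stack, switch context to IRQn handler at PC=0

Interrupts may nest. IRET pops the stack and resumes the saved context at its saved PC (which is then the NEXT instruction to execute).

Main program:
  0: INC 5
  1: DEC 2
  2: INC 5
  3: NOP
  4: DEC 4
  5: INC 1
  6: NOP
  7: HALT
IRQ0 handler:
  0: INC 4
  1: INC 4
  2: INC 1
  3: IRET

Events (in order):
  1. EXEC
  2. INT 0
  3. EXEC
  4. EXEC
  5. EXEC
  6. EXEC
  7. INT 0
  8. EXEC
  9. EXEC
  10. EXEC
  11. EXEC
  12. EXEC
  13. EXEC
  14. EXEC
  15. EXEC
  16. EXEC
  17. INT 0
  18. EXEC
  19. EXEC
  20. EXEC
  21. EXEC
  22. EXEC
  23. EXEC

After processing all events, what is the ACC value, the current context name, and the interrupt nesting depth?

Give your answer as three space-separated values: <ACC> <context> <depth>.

Answer: 32 MAIN 0

Derivation:
Event 1 (EXEC): [MAIN] PC=0: INC 5 -> ACC=5
Event 2 (INT 0): INT 0 arrives: push (MAIN, PC=1), enter IRQ0 at PC=0 (depth now 1)
Event 3 (EXEC): [IRQ0] PC=0: INC 4 -> ACC=9
Event 4 (EXEC): [IRQ0] PC=1: INC 4 -> ACC=13
Event 5 (EXEC): [IRQ0] PC=2: INC 1 -> ACC=14
Event 6 (EXEC): [IRQ0] PC=3: IRET -> resume MAIN at PC=1 (depth now 0)
Event 7 (INT 0): INT 0 arrives: push (MAIN, PC=1), enter IRQ0 at PC=0 (depth now 1)
Event 8 (EXEC): [IRQ0] PC=0: INC 4 -> ACC=18
Event 9 (EXEC): [IRQ0] PC=1: INC 4 -> ACC=22
Event 10 (EXEC): [IRQ0] PC=2: INC 1 -> ACC=23
Event 11 (EXEC): [IRQ0] PC=3: IRET -> resume MAIN at PC=1 (depth now 0)
Event 12 (EXEC): [MAIN] PC=1: DEC 2 -> ACC=21
Event 13 (EXEC): [MAIN] PC=2: INC 5 -> ACC=26
Event 14 (EXEC): [MAIN] PC=3: NOP
Event 15 (EXEC): [MAIN] PC=4: DEC 4 -> ACC=22
Event 16 (EXEC): [MAIN] PC=5: INC 1 -> ACC=23
Event 17 (INT 0): INT 0 arrives: push (MAIN, PC=6), enter IRQ0 at PC=0 (depth now 1)
Event 18 (EXEC): [IRQ0] PC=0: INC 4 -> ACC=27
Event 19 (EXEC): [IRQ0] PC=1: INC 4 -> ACC=31
Event 20 (EXEC): [IRQ0] PC=2: INC 1 -> ACC=32
Event 21 (EXEC): [IRQ0] PC=3: IRET -> resume MAIN at PC=6 (depth now 0)
Event 22 (EXEC): [MAIN] PC=6: NOP
Event 23 (EXEC): [MAIN] PC=7: HALT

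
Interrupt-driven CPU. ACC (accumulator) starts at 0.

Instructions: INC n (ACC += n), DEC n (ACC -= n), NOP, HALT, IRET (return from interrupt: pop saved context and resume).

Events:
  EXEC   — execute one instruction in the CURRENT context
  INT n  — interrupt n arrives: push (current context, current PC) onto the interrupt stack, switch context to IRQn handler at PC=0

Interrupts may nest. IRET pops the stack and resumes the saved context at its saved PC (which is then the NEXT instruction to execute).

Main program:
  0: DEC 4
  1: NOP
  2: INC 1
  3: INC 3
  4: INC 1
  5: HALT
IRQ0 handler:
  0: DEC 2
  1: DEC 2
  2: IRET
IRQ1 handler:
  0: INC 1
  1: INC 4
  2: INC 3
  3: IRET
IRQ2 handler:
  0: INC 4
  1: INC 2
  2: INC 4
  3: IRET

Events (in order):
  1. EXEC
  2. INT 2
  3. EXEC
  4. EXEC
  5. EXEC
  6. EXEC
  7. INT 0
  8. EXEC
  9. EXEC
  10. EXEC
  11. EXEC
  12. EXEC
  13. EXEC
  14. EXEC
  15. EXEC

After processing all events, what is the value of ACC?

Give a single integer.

Event 1 (EXEC): [MAIN] PC=0: DEC 4 -> ACC=-4
Event 2 (INT 2): INT 2 arrives: push (MAIN, PC=1), enter IRQ2 at PC=0 (depth now 1)
Event 3 (EXEC): [IRQ2] PC=0: INC 4 -> ACC=0
Event 4 (EXEC): [IRQ2] PC=1: INC 2 -> ACC=2
Event 5 (EXEC): [IRQ2] PC=2: INC 4 -> ACC=6
Event 6 (EXEC): [IRQ2] PC=3: IRET -> resume MAIN at PC=1 (depth now 0)
Event 7 (INT 0): INT 0 arrives: push (MAIN, PC=1), enter IRQ0 at PC=0 (depth now 1)
Event 8 (EXEC): [IRQ0] PC=0: DEC 2 -> ACC=4
Event 9 (EXEC): [IRQ0] PC=1: DEC 2 -> ACC=2
Event 10 (EXEC): [IRQ0] PC=2: IRET -> resume MAIN at PC=1 (depth now 0)
Event 11 (EXEC): [MAIN] PC=1: NOP
Event 12 (EXEC): [MAIN] PC=2: INC 1 -> ACC=3
Event 13 (EXEC): [MAIN] PC=3: INC 3 -> ACC=6
Event 14 (EXEC): [MAIN] PC=4: INC 1 -> ACC=7
Event 15 (EXEC): [MAIN] PC=5: HALT

Answer: 7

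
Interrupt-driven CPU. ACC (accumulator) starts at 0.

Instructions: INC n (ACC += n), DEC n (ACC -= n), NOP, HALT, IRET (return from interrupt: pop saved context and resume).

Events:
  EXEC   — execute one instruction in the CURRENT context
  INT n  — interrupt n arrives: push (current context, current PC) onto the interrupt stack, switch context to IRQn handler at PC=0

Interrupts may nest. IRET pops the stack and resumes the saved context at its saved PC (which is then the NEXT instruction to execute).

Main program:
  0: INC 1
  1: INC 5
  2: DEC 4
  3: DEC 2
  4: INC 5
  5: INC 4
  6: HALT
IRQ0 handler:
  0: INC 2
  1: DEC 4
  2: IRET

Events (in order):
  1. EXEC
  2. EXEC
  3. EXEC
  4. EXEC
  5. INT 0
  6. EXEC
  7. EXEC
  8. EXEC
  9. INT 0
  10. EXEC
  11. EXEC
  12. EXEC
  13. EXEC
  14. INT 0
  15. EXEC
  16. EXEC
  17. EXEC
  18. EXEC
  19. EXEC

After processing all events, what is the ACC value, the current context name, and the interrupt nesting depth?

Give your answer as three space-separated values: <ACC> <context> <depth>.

Answer: 3 MAIN 0

Derivation:
Event 1 (EXEC): [MAIN] PC=0: INC 1 -> ACC=1
Event 2 (EXEC): [MAIN] PC=1: INC 5 -> ACC=6
Event 3 (EXEC): [MAIN] PC=2: DEC 4 -> ACC=2
Event 4 (EXEC): [MAIN] PC=3: DEC 2 -> ACC=0
Event 5 (INT 0): INT 0 arrives: push (MAIN, PC=4), enter IRQ0 at PC=0 (depth now 1)
Event 6 (EXEC): [IRQ0] PC=0: INC 2 -> ACC=2
Event 7 (EXEC): [IRQ0] PC=1: DEC 4 -> ACC=-2
Event 8 (EXEC): [IRQ0] PC=2: IRET -> resume MAIN at PC=4 (depth now 0)
Event 9 (INT 0): INT 0 arrives: push (MAIN, PC=4), enter IRQ0 at PC=0 (depth now 1)
Event 10 (EXEC): [IRQ0] PC=0: INC 2 -> ACC=0
Event 11 (EXEC): [IRQ0] PC=1: DEC 4 -> ACC=-4
Event 12 (EXEC): [IRQ0] PC=2: IRET -> resume MAIN at PC=4 (depth now 0)
Event 13 (EXEC): [MAIN] PC=4: INC 5 -> ACC=1
Event 14 (INT 0): INT 0 arrives: push (MAIN, PC=5), enter IRQ0 at PC=0 (depth now 1)
Event 15 (EXEC): [IRQ0] PC=0: INC 2 -> ACC=3
Event 16 (EXEC): [IRQ0] PC=1: DEC 4 -> ACC=-1
Event 17 (EXEC): [IRQ0] PC=2: IRET -> resume MAIN at PC=5 (depth now 0)
Event 18 (EXEC): [MAIN] PC=5: INC 4 -> ACC=3
Event 19 (EXEC): [MAIN] PC=6: HALT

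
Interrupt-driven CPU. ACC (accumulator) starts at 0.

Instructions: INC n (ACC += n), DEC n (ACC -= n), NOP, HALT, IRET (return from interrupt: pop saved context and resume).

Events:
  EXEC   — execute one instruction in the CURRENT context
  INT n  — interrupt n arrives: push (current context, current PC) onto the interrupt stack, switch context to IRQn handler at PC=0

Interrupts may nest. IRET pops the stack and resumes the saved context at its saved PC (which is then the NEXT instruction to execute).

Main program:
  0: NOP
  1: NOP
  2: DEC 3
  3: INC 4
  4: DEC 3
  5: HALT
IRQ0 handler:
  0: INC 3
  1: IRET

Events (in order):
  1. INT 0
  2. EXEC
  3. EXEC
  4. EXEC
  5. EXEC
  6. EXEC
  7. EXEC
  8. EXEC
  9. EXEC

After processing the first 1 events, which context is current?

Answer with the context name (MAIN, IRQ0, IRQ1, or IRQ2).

Event 1 (INT 0): INT 0 arrives: push (MAIN, PC=0), enter IRQ0 at PC=0 (depth now 1)

Answer: IRQ0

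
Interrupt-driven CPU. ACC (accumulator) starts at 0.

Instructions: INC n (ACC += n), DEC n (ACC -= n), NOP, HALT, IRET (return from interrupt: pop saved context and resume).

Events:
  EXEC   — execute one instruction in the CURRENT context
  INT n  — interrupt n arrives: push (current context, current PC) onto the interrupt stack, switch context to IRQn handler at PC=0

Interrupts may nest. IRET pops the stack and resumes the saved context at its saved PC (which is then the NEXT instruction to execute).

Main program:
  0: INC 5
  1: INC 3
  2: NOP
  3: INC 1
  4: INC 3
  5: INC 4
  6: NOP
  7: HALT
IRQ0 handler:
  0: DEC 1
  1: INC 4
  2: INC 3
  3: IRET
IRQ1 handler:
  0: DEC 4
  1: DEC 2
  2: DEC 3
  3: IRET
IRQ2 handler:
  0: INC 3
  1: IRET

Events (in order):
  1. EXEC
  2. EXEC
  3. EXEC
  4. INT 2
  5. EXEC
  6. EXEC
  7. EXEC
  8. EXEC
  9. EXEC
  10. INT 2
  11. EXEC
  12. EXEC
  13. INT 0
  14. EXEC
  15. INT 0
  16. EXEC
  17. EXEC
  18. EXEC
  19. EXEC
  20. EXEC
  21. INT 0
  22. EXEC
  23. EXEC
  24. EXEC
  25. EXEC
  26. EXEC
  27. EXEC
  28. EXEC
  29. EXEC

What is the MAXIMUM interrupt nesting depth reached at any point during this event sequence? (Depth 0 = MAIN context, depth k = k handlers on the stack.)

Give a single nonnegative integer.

Answer: 2

Derivation:
Event 1 (EXEC): [MAIN] PC=0: INC 5 -> ACC=5 [depth=0]
Event 2 (EXEC): [MAIN] PC=1: INC 3 -> ACC=8 [depth=0]
Event 3 (EXEC): [MAIN] PC=2: NOP [depth=0]
Event 4 (INT 2): INT 2 arrives: push (MAIN, PC=3), enter IRQ2 at PC=0 (depth now 1) [depth=1]
Event 5 (EXEC): [IRQ2] PC=0: INC 3 -> ACC=11 [depth=1]
Event 6 (EXEC): [IRQ2] PC=1: IRET -> resume MAIN at PC=3 (depth now 0) [depth=0]
Event 7 (EXEC): [MAIN] PC=3: INC 1 -> ACC=12 [depth=0]
Event 8 (EXEC): [MAIN] PC=4: INC 3 -> ACC=15 [depth=0]
Event 9 (EXEC): [MAIN] PC=5: INC 4 -> ACC=19 [depth=0]
Event 10 (INT 2): INT 2 arrives: push (MAIN, PC=6), enter IRQ2 at PC=0 (depth now 1) [depth=1]
Event 11 (EXEC): [IRQ2] PC=0: INC 3 -> ACC=22 [depth=1]
Event 12 (EXEC): [IRQ2] PC=1: IRET -> resume MAIN at PC=6 (depth now 0) [depth=0]
Event 13 (INT 0): INT 0 arrives: push (MAIN, PC=6), enter IRQ0 at PC=0 (depth now 1) [depth=1]
Event 14 (EXEC): [IRQ0] PC=0: DEC 1 -> ACC=21 [depth=1]
Event 15 (INT 0): INT 0 arrives: push (IRQ0, PC=1), enter IRQ0 at PC=0 (depth now 2) [depth=2]
Event 16 (EXEC): [IRQ0] PC=0: DEC 1 -> ACC=20 [depth=2]
Event 17 (EXEC): [IRQ0] PC=1: INC 4 -> ACC=24 [depth=2]
Event 18 (EXEC): [IRQ0] PC=2: INC 3 -> ACC=27 [depth=2]
Event 19 (EXEC): [IRQ0] PC=3: IRET -> resume IRQ0 at PC=1 (depth now 1) [depth=1]
Event 20 (EXEC): [IRQ0] PC=1: INC 4 -> ACC=31 [depth=1]
Event 21 (INT 0): INT 0 arrives: push (IRQ0, PC=2), enter IRQ0 at PC=0 (depth now 2) [depth=2]
Event 22 (EXEC): [IRQ0] PC=0: DEC 1 -> ACC=30 [depth=2]
Event 23 (EXEC): [IRQ0] PC=1: INC 4 -> ACC=34 [depth=2]
Event 24 (EXEC): [IRQ0] PC=2: INC 3 -> ACC=37 [depth=2]
Event 25 (EXEC): [IRQ0] PC=3: IRET -> resume IRQ0 at PC=2 (depth now 1) [depth=1]
Event 26 (EXEC): [IRQ0] PC=2: INC 3 -> ACC=40 [depth=1]
Event 27 (EXEC): [IRQ0] PC=3: IRET -> resume MAIN at PC=6 (depth now 0) [depth=0]
Event 28 (EXEC): [MAIN] PC=6: NOP [depth=0]
Event 29 (EXEC): [MAIN] PC=7: HALT [depth=0]
Max depth observed: 2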